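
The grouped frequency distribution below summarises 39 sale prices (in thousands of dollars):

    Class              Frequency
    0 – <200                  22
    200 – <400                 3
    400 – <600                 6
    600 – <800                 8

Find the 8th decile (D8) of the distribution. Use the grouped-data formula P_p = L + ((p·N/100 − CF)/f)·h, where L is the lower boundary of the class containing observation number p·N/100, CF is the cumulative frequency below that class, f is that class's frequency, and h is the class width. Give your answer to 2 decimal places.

605.00

N = 39; target position k = 80/100 · 39 = 31.2.
Cumulative frequencies: 22, 25, 31, 39.
Observation 31.2 falls in the class 600 – <800.
L = 600, CF = 31, f = 8, h = 200.
P80 = 600 + ((31.2 − 31)/8)·200 = 600 + 5 = 605.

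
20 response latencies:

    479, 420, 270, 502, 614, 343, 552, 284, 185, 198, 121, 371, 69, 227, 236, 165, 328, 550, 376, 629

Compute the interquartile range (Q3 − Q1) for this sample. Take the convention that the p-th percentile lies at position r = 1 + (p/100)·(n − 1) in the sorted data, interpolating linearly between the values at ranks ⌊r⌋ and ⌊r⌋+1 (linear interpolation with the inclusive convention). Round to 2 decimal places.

265.00

Sorted: 69, 121, 165, 185, 198, 227, 236, 270, 284, 328, 343, 371, 376, 420, 479, 502, 550, 552, 614, 629.
n = 20.
P25: r = 5.75; ranks 5–6 are 198, 227; interpolating gives 219.75.
P75: r = 15.25; ranks 15–16 are 479, 502; interpolating gives 484.75.
Difference: 484.75 − 219.75 = 265.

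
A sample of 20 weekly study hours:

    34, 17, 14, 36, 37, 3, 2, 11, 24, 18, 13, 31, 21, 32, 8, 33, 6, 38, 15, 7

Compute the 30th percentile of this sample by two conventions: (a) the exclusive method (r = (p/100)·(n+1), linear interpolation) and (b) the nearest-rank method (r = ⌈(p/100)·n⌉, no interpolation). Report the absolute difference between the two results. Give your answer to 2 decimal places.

0.60

Sorted: 2, 3, 6, 7, 8, 11, 13, 14, 15, 17, 18, 21, 24, 31, 32, 33, 34, 36, 37, 38.
n = 20.
(a) r = 6.3; between ranks 6 (11) and 7 (13): 11.6.
(b) the nearest-rank method: rank 6 → 11.
|11.6 − 11| = 0.6.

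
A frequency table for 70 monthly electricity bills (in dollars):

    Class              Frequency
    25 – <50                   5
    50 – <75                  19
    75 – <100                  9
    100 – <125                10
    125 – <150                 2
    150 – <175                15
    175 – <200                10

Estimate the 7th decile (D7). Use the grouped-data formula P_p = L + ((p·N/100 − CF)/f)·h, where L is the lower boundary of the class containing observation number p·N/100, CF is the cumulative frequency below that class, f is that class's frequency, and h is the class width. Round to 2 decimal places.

156.67

N = 70; target position k = 70/100 · 70 = 49.
Cumulative frequencies: 5, 24, 33, 43, 45, 60, 70.
Observation 49 falls in the class 150 – <175.
L = 150, CF = 45, f = 15, h = 25.
P70 = 150 + ((49 − 45)/15)·25 = 150 + 6.66667 = 156.667.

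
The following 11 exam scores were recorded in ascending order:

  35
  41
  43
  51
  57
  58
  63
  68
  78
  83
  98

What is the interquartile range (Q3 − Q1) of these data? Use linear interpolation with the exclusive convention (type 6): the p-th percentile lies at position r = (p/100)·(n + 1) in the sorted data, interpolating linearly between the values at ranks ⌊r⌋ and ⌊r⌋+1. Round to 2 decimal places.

n = 11.
P25: r = 3 (integer) → 43.
P75: r = 9 (integer) → 78.
Difference: 78 − 43 = 35.

35.00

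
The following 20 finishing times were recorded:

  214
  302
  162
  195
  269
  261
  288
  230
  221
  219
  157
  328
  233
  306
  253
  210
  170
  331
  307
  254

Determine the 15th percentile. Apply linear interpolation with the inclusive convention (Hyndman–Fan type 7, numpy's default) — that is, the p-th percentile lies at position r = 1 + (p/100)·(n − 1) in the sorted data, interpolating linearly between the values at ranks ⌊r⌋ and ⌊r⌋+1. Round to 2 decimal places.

191.25

Sorted: 157, 162, 170, 195, 210, 214, 219, 221, 230, 233, 253, 254, 261, 269, 288, 302, 306, 307, 328, 331.
n = 20.
r = 1 + (15/100)·(20 − 1) = 1 + 2.85 = 3.85.
Rank 3 is 170 and rank 4 is 195.
Interpolate: 170 + 0.85·(195 − 170) = 170 + 0.85·25 = 191.25.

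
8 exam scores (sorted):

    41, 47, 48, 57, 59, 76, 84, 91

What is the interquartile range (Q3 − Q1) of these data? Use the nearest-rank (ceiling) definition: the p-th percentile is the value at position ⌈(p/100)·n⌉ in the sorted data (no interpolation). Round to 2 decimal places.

29.00

n = 8.
P25: rank ⌈25/100·8⌉ = 2 → 47.
P75: rank ⌈75/100·8⌉ = 6 → 76.
Difference: 76 − 47 = 29.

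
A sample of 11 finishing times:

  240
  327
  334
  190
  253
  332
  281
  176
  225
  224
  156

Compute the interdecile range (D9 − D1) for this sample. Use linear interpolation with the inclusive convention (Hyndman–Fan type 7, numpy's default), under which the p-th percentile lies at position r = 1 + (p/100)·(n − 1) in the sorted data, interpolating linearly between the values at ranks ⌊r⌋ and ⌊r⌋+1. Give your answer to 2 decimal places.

156.00

Sorted: 156, 176, 190, 224, 225, 240, 253, 281, 327, 332, 334.
n = 11.
P10: r = 2 (integer) → 176.
P90: r = 10 (integer) → 332.
Difference: 332 − 176 = 156.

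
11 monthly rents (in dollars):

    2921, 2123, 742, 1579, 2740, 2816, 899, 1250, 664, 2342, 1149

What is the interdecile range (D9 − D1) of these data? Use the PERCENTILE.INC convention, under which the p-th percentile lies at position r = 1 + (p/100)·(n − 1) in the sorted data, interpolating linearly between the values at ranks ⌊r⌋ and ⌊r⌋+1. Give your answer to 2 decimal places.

2074.00

Sorted: 664, 742, 899, 1149, 1250, 1579, 2123, 2342, 2740, 2816, 2921.
n = 11.
P10: r = 2 (integer) → 742.
P90: r = 10 (integer) → 2816.
Difference: 2816 − 742 = 2074.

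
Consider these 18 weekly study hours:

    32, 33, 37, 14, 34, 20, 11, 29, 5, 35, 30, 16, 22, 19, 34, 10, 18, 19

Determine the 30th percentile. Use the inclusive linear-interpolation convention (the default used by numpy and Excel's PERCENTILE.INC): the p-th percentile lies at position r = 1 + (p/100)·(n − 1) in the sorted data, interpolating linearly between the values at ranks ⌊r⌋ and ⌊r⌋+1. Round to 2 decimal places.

Sorted: 5, 10, 11, 14, 16, 18, 19, 19, 20, 22, 29, 30, 32, 33, 34, 34, 35, 37.
n = 18.
r = 1 + (30/100)·(18 − 1) = 1 + 5.1 = 6.1.
Rank 6 is 18 and rank 7 is 19.
Interpolate: 18 + 0.1·(19 − 18) = 18 + 0.1·1 = 18.1.

18.10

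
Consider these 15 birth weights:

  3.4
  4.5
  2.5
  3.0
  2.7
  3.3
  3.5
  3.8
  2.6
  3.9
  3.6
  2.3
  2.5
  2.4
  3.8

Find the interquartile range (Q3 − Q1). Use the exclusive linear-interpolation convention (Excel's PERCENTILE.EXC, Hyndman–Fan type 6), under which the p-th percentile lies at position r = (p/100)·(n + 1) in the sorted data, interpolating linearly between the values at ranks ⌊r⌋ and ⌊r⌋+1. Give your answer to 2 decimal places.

1.30

Sorted: 2.3, 2.4, 2.5, 2.5, 2.6, 2.7, 3.0, 3.3, 3.4, 3.5, 3.6, 3.8, 3.8, 3.9, 4.5.
n = 15.
P25: r = 4 (integer) → 2.5.
P75: r = 12 (integer) → 3.8.
Difference: 3.8 − 2.5 = 1.3.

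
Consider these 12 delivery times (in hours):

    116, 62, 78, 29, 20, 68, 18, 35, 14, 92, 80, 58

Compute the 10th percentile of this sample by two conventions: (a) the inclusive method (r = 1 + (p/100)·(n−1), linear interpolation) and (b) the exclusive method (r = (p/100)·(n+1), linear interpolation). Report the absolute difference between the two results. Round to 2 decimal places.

3.00

Sorted: 14, 18, 20, 29, 35, 58, 62, 68, 78, 80, 92, 116.
n = 12.
(a) r = 2.1; between ranks 2 (18) and 3 (20): 18.2.
(b) r = 1.3; between ranks 1 (14) and 2 (18): 15.2.
|18.2 − 15.2| = 3.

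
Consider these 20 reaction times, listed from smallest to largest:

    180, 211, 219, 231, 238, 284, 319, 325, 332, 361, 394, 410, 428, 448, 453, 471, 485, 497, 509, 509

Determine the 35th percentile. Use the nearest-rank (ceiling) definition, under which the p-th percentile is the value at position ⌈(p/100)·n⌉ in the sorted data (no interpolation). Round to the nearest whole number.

n = 20.
Position = ⌈35/100 · 20⌉ = ⌈7⌉ = 7.
The value at rank 7 is 319.

319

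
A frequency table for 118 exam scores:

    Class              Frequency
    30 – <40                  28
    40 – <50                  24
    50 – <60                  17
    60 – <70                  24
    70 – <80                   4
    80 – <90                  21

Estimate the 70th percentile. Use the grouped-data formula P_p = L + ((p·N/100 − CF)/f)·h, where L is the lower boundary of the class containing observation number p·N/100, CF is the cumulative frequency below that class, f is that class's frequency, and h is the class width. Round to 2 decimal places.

65.67

N = 118; target position k = 70/100 · 118 = 82.6.
Cumulative frequencies: 28, 52, 69, 93, 97, 118.
Observation 82.6 falls in the class 60 – <70.
L = 60, CF = 69, f = 24, h = 10.
P70 = 60 + ((82.6 − 69)/24)·10 = 60 + 5.66667 = 65.6667.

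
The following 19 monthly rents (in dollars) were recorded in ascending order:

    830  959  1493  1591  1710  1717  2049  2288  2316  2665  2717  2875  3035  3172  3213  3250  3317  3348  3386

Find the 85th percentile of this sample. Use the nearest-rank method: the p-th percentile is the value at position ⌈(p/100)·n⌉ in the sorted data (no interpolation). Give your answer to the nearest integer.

3317

n = 19.
Position = ⌈85/100 · 19⌉ = ⌈16.15⌉ = 17.
The value at rank 17 is 3317.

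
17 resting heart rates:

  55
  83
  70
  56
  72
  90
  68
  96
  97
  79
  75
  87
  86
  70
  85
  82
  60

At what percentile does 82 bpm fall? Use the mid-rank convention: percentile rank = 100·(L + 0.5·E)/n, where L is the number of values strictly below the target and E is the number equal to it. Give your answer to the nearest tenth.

Sorted: 55, 56, 60, 68, 70, 70, 72, 75, 79, 82, 83, 85, 86, 87, 90, 96, 97.
Count below 82: L = 9; count equal: E = 1; n = 17.
Percentile rank = 100·(9 + 0.5·1)/17 = 100·9.5/17 = 55.88.

55.9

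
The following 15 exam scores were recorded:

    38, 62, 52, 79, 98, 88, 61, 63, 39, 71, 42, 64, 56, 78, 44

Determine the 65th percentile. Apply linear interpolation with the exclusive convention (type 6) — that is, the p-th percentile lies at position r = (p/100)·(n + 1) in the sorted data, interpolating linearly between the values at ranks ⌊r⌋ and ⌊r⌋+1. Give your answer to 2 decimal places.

66.80

Sorted: 38, 39, 42, 44, 52, 56, 61, 62, 63, 64, 71, 78, 79, 88, 98.
n = 15.
r = (65/100)·(15 + 1) = 10.4.
Rank 10 is 64 and rank 11 is 71.
Interpolate: 64 + 0.4·(71 − 64) = 64 + 0.4·7 = 66.8.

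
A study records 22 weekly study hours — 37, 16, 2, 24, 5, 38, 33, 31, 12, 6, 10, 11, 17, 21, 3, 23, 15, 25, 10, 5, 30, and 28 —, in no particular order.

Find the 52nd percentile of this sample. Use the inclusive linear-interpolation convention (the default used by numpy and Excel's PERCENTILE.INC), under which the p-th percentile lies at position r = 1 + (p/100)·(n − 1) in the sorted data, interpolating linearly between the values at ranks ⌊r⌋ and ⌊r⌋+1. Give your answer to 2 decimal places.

16.92

Sorted: 2, 3, 5, 5, 6, 10, 10, 11, 12, 15, 16, 17, 21, 23, 24, 25, 28, 30, 31, 33, 37, 38.
n = 22.
r = 1 + (52/100)·(22 − 1) = 1 + 10.92 = 11.92.
Rank 11 is 16 and rank 12 is 17.
Interpolate: 16 + 0.92·(17 − 16) = 16 + 0.92·1 = 16.92.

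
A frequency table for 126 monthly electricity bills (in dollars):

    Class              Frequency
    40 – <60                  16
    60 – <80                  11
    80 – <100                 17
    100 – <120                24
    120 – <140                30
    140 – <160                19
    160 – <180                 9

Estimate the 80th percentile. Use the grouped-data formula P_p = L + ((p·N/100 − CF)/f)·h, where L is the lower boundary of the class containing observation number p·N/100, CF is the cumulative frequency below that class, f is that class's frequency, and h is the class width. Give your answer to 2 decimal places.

142.95

N = 126; target position k = 80/100 · 126 = 100.8.
Cumulative frequencies: 16, 27, 44, 68, 98, 117, 126.
Observation 100.8 falls in the class 140 – <160.
L = 140, CF = 98, f = 19, h = 20.
P80 = 140 + ((100.8 − 98)/19)·20 = 140 + 2.94737 = 142.947.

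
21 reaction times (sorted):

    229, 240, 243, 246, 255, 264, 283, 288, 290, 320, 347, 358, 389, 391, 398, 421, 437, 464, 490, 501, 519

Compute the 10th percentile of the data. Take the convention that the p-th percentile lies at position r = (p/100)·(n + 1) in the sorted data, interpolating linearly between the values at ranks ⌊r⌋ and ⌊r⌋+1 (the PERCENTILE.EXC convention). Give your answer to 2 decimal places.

n = 21.
r = (10/100)·(21 + 1) = 2.2.
Rank 2 is 240 and rank 3 is 243.
Interpolate: 240 + 0.2·(243 − 240) = 240 + 0.2·3 = 240.6.

240.60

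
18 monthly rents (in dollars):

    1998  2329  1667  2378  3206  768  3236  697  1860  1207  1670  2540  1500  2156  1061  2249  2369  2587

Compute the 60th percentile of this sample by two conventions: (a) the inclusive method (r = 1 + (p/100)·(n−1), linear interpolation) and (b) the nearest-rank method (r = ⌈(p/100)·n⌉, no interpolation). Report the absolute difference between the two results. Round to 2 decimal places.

16.00

Sorted: 697, 768, 1061, 1207, 1500, 1667, 1670, 1860, 1998, 2156, 2249, 2329, 2369, 2378, 2540, 2587, 3206, 3236.
n = 18.
(a) r = 11.2; between ranks 11 (2249) and 12 (2329): 2265.
(b) the nearest-rank method: rank 11 → 2249.
|2265 − 2249| = 16.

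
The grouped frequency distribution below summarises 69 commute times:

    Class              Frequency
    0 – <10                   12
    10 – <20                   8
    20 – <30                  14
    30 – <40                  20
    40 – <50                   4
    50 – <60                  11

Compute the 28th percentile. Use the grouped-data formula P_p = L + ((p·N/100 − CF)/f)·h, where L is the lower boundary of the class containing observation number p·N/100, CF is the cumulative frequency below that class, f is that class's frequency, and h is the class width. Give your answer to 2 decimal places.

N = 69; target position k = 28/100 · 69 = 19.32.
Cumulative frequencies: 12, 20, 34, 54, 58, 69.
Observation 19.32 falls in the class 10 – <20.
L = 10, CF = 12, f = 8, h = 10.
P28 = 10 + ((19.32 − 12)/8)·10 = 10 + 9.15 = 19.15.

19.15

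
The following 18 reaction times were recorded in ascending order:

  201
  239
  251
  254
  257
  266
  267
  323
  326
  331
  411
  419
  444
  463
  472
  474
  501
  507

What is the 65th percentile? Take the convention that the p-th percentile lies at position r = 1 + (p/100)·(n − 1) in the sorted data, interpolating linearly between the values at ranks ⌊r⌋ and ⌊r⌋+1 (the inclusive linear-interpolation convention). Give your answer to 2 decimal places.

420.25

n = 18.
r = 1 + (65/100)·(18 − 1) = 1 + 11.05 = 12.05.
Rank 12 is 419 and rank 13 is 444.
Interpolate: 419 + 0.05·(444 − 419) = 419 + 0.05·25 = 420.25.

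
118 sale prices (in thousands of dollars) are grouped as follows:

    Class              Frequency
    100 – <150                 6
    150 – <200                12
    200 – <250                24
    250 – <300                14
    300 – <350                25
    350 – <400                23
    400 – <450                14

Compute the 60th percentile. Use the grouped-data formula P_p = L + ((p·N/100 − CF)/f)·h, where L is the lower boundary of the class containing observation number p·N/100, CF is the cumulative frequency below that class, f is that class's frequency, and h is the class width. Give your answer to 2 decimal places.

329.60

N = 118; target position k = 60/100 · 118 = 70.8.
Cumulative frequencies: 6, 18, 42, 56, 81, 104, 118.
Observation 70.8 falls in the class 300 – <350.
L = 300, CF = 56, f = 25, h = 50.
P60 = 300 + ((70.8 − 56)/25)·50 = 300 + 29.6 = 329.6.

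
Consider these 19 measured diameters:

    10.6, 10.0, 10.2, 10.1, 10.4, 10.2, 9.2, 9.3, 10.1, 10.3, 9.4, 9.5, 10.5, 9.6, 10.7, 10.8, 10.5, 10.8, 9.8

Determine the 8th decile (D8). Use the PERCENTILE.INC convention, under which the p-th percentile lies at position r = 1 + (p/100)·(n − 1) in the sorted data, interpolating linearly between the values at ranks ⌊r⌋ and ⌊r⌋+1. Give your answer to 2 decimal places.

10.54

Sorted: 9.2, 9.3, 9.4, 9.5, 9.6, 9.8, 10.0, 10.1, 10.1, 10.2, 10.2, 10.3, 10.4, 10.5, 10.5, 10.6, 10.7, 10.8, 10.8.
n = 19.
r = 1 + (80/100)·(19 − 1) = 1 + 14.4 = 15.4.
Rank 15 is 10.5 and rank 16 is 10.6.
Interpolate: 10.5 + 0.4·(10.6 − 10.5) = 10.5 + 0.4·0.1 = 10.54.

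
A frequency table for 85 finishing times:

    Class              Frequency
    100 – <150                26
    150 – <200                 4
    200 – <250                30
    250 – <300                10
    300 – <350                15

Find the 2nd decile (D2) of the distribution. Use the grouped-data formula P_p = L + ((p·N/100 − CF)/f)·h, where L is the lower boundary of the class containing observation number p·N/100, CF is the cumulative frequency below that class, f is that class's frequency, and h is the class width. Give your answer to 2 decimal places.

132.69

N = 85; target position k = 20/100 · 85 = 17.
Cumulative frequencies: 26, 30, 60, 70, 85.
Observation 17 falls in the class 100 – <150.
L = 100, CF = 0, f = 26, h = 50.
P20 = 100 + ((17 − 0)/26)·50 = 100 + 32.6923 = 132.692.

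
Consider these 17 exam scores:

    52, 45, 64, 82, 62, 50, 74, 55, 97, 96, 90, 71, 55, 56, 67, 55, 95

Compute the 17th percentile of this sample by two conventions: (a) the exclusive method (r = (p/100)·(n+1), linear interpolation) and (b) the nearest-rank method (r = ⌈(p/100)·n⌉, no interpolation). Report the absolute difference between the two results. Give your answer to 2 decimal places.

Sorted: 45, 50, 52, 55, 55, 55, 56, 62, 64, 67, 71, 74, 82, 90, 95, 96, 97.
n = 17.
(a) r = 3.06; between ranks 3 (52) and 4 (55): 52.18.
(b) the nearest-rank method: rank 3 → 52.
|52.18 − 52| = 0.18.

0.18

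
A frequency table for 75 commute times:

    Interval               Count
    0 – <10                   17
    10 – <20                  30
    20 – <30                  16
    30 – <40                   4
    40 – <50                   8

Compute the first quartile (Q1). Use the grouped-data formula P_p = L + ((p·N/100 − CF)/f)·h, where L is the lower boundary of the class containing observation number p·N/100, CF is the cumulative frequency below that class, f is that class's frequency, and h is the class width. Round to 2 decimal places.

10.58

N = 75; target position k = 25/100 · 75 = 18.75.
Cumulative frequencies: 17, 47, 63, 67, 75.
Observation 18.75 falls in the class 10 – <20.
L = 10, CF = 17, f = 30, h = 10.
P25 = 10 + ((18.75 − 17)/30)·10 = 10 + 0.583333 = 10.5833.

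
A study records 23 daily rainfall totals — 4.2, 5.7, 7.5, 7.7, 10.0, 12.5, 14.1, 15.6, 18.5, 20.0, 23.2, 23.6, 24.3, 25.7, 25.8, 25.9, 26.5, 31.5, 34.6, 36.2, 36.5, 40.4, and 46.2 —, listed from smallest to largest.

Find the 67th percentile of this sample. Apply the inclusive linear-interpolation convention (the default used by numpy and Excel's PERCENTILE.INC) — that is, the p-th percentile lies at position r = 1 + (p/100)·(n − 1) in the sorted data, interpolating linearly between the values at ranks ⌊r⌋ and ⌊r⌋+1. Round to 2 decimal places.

n = 23.
r = 1 + (67/100)·(23 − 1) = 1 + 14.74 = 15.74.
Rank 15 is 25.8 and rank 16 is 25.9.
Interpolate: 25.8 + 0.74·(25.9 − 25.8) = 25.8 + 0.74·0.1 = 25.874.

25.87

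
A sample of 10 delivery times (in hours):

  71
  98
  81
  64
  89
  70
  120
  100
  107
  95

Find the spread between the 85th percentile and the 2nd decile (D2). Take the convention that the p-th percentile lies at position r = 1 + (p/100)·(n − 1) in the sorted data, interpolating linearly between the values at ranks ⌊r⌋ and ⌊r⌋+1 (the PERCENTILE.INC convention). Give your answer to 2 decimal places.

Sorted: 64, 70, 71, 81, 89, 95, 98, 100, 107, 120.
n = 10.
P20: r = 2.8; ranks 2–3 are 70, 71; interpolating gives 70.8.
P85: r = 8.65; ranks 8–9 are 100, 107; interpolating gives 104.55.
Difference: 104.55 − 70.8 = 33.75.

33.75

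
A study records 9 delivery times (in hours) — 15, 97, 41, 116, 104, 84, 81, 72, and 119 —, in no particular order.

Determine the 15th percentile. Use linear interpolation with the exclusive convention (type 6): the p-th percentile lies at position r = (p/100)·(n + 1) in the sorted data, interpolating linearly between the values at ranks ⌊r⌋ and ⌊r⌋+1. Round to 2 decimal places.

Sorted: 15, 41, 72, 81, 84, 97, 104, 116, 119.
n = 9.
r = (15/100)·(9 + 1) = 1.5.
Rank 1 is 15 and rank 2 is 41.
Interpolate: 15 + 0.5·(41 − 15) = 15 + 0.5·26 = 28.

28.00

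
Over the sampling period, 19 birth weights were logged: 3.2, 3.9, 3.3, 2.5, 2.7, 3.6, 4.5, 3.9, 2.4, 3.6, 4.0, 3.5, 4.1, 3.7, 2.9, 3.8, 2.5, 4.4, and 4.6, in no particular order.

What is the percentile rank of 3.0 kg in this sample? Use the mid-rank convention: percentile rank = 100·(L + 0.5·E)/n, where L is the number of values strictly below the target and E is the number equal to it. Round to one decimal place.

26.3

Sorted: 2.4, 2.5, 2.5, 2.7, 2.9, 3.2, 3.3, 3.5, 3.6, 3.6, 3.7, 3.8, 3.9, 3.9, 4.0, 4.1, 4.4, 4.5, 4.6.
Count below 3.0: L = 5; count equal: E = 0; n = 19.
Percentile rank = 100·(5 + 0.5·0)/19 = 100·5/19 = 26.32.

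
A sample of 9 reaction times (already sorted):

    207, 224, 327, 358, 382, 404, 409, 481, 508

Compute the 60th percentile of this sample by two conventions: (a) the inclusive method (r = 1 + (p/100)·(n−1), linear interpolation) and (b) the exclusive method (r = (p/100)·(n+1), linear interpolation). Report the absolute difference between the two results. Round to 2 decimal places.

n = 9.
(a) r = 5.8; between ranks 5 (382) and 6 (404): 399.6.
(b) r = 6 → value at rank 6 = 404.
|399.6 − 404| = 4.4.

4.40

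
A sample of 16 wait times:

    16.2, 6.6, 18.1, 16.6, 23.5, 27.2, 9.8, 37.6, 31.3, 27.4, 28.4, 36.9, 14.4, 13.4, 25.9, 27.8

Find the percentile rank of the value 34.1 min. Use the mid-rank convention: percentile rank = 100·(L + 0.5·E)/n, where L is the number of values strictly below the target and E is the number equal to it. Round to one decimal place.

Sorted: 6.6, 9.8, 13.4, 14.4, 16.2, 16.6, 18.1, 23.5, 25.9, 27.2, 27.4, 27.8, 28.4, 31.3, 36.9, 37.6.
Count below 34.1: L = 14; count equal: E = 0; n = 16.
Percentile rank = 100·(14 + 0.5·0)/16 = 100·14/16 = 87.5.

87.5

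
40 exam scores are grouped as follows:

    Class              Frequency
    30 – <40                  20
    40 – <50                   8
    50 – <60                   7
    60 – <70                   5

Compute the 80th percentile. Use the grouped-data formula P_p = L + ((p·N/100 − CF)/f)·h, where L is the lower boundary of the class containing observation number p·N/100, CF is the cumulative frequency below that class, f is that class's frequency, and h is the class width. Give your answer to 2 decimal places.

N = 40; target position k = 80/100 · 40 = 32.
Cumulative frequencies: 20, 28, 35, 40.
Observation 32 falls in the class 50 – <60.
L = 50, CF = 28, f = 7, h = 10.
P80 = 50 + ((32 − 28)/7)·10 = 50 + 5.71429 = 55.7143.

55.71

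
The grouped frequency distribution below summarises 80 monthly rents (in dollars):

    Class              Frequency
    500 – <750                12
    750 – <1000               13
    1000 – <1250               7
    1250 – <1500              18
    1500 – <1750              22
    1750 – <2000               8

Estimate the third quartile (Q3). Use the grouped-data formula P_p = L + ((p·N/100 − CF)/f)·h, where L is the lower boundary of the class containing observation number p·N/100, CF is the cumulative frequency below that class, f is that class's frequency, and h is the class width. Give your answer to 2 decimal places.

N = 80; target position k = 75/100 · 80 = 60.
Cumulative frequencies: 12, 25, 32, 50, 72, 80.
Observation 60 falls in the class 1500 – <1750.
L = 1500, CF = 50, f = 22, h = 250.
P75 = 1500 + ((60 − 50)/22)·250 = 1500 + 113.636 = 1613.64.

1613.64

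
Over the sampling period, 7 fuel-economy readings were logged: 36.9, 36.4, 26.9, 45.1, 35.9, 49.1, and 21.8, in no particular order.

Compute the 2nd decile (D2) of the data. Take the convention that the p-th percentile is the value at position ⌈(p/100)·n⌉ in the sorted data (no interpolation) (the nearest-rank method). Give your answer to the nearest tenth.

26.9

Sorted: 21.8, 26.9, 35.9, 36.4, 36.9, 45.1, 49.1.
n = 7.
Position = ⌈20/100 · 7⌉ = ⌈1.4⌉ = 2.
The value at rank 2 is 26.9.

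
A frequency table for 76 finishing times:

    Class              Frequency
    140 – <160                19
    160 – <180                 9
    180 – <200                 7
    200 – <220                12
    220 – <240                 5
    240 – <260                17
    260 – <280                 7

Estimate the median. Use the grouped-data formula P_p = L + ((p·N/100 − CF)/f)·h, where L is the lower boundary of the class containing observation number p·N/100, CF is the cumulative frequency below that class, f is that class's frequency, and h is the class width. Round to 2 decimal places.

N = 76; target position k = 50/100 · 76 = 38.
Cumulative frequencies: 19, 28, 35, 47, 52, 69, 76.
Observation 38 falls in the class 200 – <220.
L = 200, CF = 35, f = 12, h = 20.
P50 = 200 + ((38 − 35)/12)·20 = 200 + 5 = 205.

205.00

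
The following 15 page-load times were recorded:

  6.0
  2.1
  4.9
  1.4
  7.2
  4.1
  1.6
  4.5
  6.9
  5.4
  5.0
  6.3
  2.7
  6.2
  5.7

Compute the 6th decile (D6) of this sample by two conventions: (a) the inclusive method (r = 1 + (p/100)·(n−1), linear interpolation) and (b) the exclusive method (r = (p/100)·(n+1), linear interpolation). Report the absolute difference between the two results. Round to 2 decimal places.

0.06

Sorted: 1.4, 1.6, 2.1, 2.7, 4.1, 4.5, 4.9, 5.0, 5.4, 5.7, 6.0, 6.2, 6.3, 6.9, 7.2.
n = 15.
(a) r = 9.4; between ranks 9 (5.4) and 10 (5.7): 5.52.
(b) r = 9.6; between ranks 9 (5.4) and 10 (5.7): 5.58.
|5.52 − 5.58| = 0.06.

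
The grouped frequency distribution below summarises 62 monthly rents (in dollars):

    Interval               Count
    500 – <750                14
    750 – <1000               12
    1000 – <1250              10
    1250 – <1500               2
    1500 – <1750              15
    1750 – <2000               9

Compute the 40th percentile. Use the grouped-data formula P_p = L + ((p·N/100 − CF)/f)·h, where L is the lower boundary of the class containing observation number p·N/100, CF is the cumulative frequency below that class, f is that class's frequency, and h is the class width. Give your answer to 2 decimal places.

975.00

N = 62; target position k = 40/100 · 62 = 24.8.
Cumulative frequencies: 14, 26, 36, 38, 53, 62.
Observation 24.8 falls in the class 750 – <1000.
L = 750, CF = 14, f = 12, h = 250.
P40 = 750 + ((24.8 − 14)/12)·250 = 750 + 225 = 975.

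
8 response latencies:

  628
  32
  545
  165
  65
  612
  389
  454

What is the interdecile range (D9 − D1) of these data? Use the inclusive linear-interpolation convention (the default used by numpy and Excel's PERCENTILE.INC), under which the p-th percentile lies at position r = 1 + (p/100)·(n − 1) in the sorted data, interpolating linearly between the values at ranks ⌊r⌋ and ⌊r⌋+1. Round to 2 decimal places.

561.70

Sorted: 32, 65, 165, 389, 454, 545, 612, 628.
n = 8.
P10: r = 1.7; ranks 1–2 are 32, 65; interpolating gives 55.1.
P90: r = 7.3; ranks 7–8 are 612, 628; interpolating gives 616.8.
Difference: 616.8 − 55.1 = 561.7.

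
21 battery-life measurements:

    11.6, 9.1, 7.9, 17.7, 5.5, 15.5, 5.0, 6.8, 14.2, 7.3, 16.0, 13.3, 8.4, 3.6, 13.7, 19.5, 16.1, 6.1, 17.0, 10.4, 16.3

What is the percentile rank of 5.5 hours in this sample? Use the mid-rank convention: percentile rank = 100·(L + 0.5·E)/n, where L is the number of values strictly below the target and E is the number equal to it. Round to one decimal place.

Sorted: 3.6, 5.0, 5.5, 6.1, 6.8, 7.3, 7.9, 8.4, 9.1, 10.4, 11.6, 13.3, 13.7, 14.2, 15.5, 16.0, 16.1, 16.3, 17.0, 17.7, 19.5.
Count below 5.5: L = 2; count equal: E = 1; n = 21.
Percentile rank = 100·(2 + 0.5·1)/21 = 100·2.5/21 = 11.9.

11.9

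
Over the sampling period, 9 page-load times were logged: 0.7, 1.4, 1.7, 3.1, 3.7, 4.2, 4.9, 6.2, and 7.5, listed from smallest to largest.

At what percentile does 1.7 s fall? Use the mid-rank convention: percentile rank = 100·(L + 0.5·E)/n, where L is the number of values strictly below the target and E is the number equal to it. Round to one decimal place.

27.8

Count below 1.7: L = 2; count equal: E = 1; n = 9.
Percentile rank = 100·(2 + 0.5·1)/9 = 100·2.5/9 = 27.78.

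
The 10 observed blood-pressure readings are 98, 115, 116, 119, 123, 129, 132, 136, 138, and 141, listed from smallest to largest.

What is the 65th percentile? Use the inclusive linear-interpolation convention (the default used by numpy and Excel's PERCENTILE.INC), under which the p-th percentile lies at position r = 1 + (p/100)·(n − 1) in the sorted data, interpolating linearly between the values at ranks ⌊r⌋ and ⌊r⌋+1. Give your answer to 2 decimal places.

n = 10.
r = 1 + (65/100)·(10 − 1) = 1 + 5.85 = 6.85.
Rank 6 is 129 and rank 7 is 132.
Interpolate: 129 + 0.85·(132 − 129) = 129 + 0.85·3 = 131.55.

131.55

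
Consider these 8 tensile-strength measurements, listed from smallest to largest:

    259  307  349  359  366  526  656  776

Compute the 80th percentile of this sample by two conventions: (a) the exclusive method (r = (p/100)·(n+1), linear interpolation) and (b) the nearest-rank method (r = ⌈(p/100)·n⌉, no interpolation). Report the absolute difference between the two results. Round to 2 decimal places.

24.00

n = 8.
(a) r = 7.2; between ranks 7 (656) and 8 (776): 680.
(b) the nearest-rank method: rank 7 → 656.
|680 − 656| = 24.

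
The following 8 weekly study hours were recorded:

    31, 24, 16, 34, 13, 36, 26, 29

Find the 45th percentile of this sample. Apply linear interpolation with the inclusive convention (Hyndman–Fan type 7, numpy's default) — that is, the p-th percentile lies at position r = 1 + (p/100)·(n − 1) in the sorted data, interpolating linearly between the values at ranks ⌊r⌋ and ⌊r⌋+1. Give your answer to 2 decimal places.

26.45

Sorted: 13, 16, 24, 26, 29, 31, 34, 36.
n = 8.
r = 1 + (45/100)·(8 − 1) = 1 + 3.15 = 4.15.
Rank 4 is 26 and rank 5 is 29.
Interpolate: 26 + 0.15·(29 − 26) = 26 + 0.15·3 = 26.45.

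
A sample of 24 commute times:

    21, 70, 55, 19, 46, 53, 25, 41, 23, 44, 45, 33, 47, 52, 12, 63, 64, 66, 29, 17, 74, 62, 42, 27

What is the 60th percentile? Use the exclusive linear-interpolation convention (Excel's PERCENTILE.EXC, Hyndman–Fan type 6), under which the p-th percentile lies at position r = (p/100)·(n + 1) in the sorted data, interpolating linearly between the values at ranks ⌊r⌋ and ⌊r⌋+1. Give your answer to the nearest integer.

Sorted: 12, 17, 19, 21, 23, 25, 27, 29, 33, 41, 42, 44, 45, 46, 47, 52, 53, 55, 62, 63, 64, 66, 70, 74.
n = 24.
r = (60/100)·(24 + 1) = 15.
r is an integer, so P60 is the value at rank 15: 47.

47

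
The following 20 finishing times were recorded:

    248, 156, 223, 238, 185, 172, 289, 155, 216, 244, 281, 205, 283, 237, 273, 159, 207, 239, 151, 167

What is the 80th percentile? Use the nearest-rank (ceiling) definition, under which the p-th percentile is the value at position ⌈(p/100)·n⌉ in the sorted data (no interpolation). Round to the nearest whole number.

248

Sorted: 151, 155, 156, 159, 167, 172, 185, 205, 207, 216, 223, 237, 238, 239, 244, 248, 273, 281, 283, 289.
n = 20.
Position = ⌈80/100 · 20⌉ = ⌈16⌉ = 16.
The value at rank 16 is 248.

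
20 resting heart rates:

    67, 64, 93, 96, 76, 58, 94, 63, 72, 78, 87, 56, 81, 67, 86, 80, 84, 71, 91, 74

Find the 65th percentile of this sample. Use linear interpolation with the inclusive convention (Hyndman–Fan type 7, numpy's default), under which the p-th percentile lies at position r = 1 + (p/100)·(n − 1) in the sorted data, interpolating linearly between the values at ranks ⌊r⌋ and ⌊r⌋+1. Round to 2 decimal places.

Sorted: 56, 58, 63, 64, 67, 67, 71, 72, 74, 76, 78, 80, 81, 84, 86, 87, 91, 93, 94, 96.
n = 20.
r = 1 + (65/100)·(20 − 1) = 1 + 12.35 = 13.35.
Rank 13 is 81 and rank 14 is 84.
Interpolate: 81 + 0.35·(84 − 81) = 81 + 0.35·3 = 82.05.

82.05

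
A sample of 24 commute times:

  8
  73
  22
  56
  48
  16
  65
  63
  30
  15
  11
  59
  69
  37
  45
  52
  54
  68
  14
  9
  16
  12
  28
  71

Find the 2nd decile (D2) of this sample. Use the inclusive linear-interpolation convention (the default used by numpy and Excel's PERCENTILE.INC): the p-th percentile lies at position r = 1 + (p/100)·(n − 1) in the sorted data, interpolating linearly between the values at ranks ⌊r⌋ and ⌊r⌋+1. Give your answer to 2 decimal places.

14.60

Sorted: 8, 9, 11, 12, 14, 15, 16, 16, 22, 28, 30, 37, 45, 48, 52, 54, 56, 59, 63, 65, 68, 69, 71, 73.
n = 24.
r = 1 + (20/100)·(24 − 1) = 1 + 4.6 = 5.6.
Rank 5 is 14 and rank 6 is 15.
Interpolate: 14 + 0.6·(15 − 14) = 14 + 0.6·1 = 14.6.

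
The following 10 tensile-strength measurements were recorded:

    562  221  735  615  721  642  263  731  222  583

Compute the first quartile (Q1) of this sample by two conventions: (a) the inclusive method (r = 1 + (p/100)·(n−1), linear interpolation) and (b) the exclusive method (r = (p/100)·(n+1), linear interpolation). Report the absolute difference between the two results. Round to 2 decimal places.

85.00

Sorted: 221, 222, 263, 562, 583, 615, 642, 721, 731, 735.
n = 10.
(a) r = 3.25; between ranks 3 (263) and 4 (562): 337.75.
(b) r = 2.75; between ranks 2 (222) and 3 (263): 252.75.
|337.75 − 252.75| = 85.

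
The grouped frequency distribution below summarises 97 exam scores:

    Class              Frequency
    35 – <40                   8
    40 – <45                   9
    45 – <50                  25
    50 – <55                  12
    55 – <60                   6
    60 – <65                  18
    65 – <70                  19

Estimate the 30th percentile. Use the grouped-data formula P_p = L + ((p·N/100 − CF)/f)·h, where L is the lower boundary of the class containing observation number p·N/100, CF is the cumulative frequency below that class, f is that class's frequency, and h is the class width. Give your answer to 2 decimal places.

N = 97; target position k = 30/100 · 97 = 29.1.
Cumulative frequencies: 8, 17, 42, 54, 60, 78, 97.
Observation 29.1 falls in the class 45 – <50.
L = 45, CF = 17, f = 25, h = 5.
P30 = 45 + ((29.1 − 17)/25)·5 = 45 + 2.42 = 47.42.

47.42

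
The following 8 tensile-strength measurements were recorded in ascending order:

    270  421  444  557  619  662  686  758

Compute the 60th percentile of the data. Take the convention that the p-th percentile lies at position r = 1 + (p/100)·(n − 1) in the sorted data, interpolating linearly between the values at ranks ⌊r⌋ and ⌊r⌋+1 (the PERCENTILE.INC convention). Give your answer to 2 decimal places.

627.60

n = 8.
r = 1 + (60/100)·(8 − 1) = 1 + 4.2 = 5.2.
Rank 5 is 619 and rank 6 is 662.
Interpolate: 619 + 0.2·(662 − 619) = 619 + 0.2·43 = 627.6.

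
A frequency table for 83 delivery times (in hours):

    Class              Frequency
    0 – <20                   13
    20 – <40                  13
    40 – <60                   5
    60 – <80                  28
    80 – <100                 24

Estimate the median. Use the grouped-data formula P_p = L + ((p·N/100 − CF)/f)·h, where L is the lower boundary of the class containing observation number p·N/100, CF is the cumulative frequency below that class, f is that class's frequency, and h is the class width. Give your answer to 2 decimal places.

67.50

N = 83; target position k = 50/100 · 83 = 41.5.
Cumulative frequencies: 13, 26, 31, 59, 83.
Observation 41.5 falls in the class 60 – <80.
L = 60, CF = 31, f = 28, h = 20.
P50 = 60 + ((41.5 − 31)/28)·20 = 60 + 7.5 = 67.5.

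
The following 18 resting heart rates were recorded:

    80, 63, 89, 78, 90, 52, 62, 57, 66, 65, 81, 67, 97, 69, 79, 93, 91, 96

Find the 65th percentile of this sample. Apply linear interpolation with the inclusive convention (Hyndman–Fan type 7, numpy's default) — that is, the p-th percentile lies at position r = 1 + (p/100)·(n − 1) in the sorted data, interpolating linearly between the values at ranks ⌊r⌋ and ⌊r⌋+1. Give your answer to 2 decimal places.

Sorted: 52, 57, 62, 63, 65, 66, 67, 69, 78, 79, 80, 81, 89, 90, 91, 93, 96, 97.
n = 18.
r = 1 + (65/100)·(18 − 1) = 1 + 11.05 = 12.05.
Rank 12 is 81 and rank 13 is 89.
Interpolate: 81 + 0.05·(89 − 81) = 81 + 0.05·8 = 81.4.

81.40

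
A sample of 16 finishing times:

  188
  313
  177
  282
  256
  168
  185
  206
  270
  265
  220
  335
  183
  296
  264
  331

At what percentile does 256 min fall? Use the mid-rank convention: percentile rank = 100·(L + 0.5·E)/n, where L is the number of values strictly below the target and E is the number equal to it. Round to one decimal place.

Sorted: 168, 177, 183, 185, 188, 206, 220, 256, 264, 265, 270, 282, 296, 313, 331, 335.
Count below 256: L = 7; count equal: E = 1; n = 16.
Percentile rank = 100·(7 + 0.5·1)/16 = 100·7.5/16 = 46.88.

46.9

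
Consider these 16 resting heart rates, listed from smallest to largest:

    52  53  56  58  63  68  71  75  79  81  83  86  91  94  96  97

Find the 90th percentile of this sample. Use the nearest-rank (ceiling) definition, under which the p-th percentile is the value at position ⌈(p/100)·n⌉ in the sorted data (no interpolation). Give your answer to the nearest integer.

96

n = 16.
Position = ⌈90/100 · 16⌉ = ⌈14.4⌉ = 15.
The value at rank 15 is 96.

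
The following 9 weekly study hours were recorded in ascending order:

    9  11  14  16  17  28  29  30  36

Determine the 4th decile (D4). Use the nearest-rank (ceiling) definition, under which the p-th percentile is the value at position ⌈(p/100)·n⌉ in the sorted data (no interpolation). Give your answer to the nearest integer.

16

n = 9.
Position = ⌈40/100 · 9⌉ = ⌈3.6⌉ = 4.
The value at rank 4 is 16.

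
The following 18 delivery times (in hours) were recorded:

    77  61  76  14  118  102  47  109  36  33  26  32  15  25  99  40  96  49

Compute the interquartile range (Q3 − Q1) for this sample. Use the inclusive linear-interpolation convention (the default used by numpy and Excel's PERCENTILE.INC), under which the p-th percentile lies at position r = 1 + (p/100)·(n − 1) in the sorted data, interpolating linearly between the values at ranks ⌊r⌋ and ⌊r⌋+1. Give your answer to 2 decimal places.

59.00

Sorted: 14, 15, 25, 26, 32, 33, 36, 40, 47, 49, 61, 76, 77, 96, 99, 102, 109, 118.
n = 18.
P25: r = 5.25; ranks 5–6 are 32, 33; interpolating gives 32.25.
P75: r = 13.75; ranks 13–14 are 77, 96; interpolating gives 91.25.
Difference: 91.25 − 32.25 = 59.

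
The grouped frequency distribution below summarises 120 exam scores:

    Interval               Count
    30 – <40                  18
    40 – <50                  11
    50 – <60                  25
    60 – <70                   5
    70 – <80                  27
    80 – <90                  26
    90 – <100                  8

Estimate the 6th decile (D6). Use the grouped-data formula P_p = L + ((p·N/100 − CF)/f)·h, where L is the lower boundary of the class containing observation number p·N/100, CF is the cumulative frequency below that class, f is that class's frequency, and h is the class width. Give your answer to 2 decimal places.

74.81

N = 120; target position k = 60/100 · 120 = 72.
Cumulative frequencies: 18, 29, 54, 59, 86, 112, 120.
Observation 72 falls in the class 70 – <80.
L = 70, CF = 59, f = 27, h = 10.
P60 = 70 + ((72 − 59)/27)·10 = 70 + 4.81481 = 74.8148.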